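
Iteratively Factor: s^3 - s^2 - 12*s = (s + 3)*(s^2 - 4*s) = s*(s + 3)*(s - 4)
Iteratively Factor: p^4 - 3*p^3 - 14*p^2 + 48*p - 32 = (p - 4)*(p^3 + p^2 - 10*p + 8) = (p - 4)*(p + 4)*(p^2 - 3*p + 2) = (p - 4)*(p - 1)*(p + 4)*(p - 2)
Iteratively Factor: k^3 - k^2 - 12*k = (k + 3)*(k^2 - 4*k) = k*(k + 3)*(k - 4)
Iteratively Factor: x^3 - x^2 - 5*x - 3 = (x + 1)*(x^2 - 2*x - 3) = (x - 3)*(x + 1)*(x + 1)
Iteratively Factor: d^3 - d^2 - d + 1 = (d + 1)*(d^2 - 2*d + 1) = (d - 1)*(d + 1)*(d - 1)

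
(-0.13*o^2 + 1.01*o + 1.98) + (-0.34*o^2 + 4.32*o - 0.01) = -0.47*o^2 + 5.33*o + 1.97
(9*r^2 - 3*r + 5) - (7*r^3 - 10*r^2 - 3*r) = -7*r^3 + 19*r^2 + 5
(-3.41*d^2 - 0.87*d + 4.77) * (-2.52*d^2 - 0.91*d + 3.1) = 8.5932*d^4 + 5.2955*d^3 - 21.7997*d^2 - 7.0377*d + 14.787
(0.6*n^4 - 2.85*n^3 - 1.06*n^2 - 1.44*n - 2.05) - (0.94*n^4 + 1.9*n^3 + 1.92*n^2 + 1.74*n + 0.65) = -0.34*n^4 - 4.75*n^3 - 2.98*n^2 - 3.18*n - 2.7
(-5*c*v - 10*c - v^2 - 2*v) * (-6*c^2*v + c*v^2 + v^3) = 30*c^3*v^2 + 60*c^3*v + c^2*v^3 + 2*c^2*v^2 - 6*c*v^4 - 12*c*v^3 - v^5 - 2*v^4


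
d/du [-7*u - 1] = -7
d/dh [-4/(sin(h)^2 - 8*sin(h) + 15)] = 8*(sin(h) - 4)*cos(h)/(sin(h)^2 - 8*sin(h) + 15)^2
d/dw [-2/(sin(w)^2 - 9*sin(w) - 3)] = 2*(2*sin(w) - 9)*cos(w)/(9*sin(w) + cos(w)^2 + 2)^2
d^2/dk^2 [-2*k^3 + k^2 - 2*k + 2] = 2 - 12*k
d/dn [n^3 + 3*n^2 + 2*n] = 3*n^2 + 6*n + 2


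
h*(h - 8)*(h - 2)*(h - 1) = h^4 - 11*h^3 + 26*h^2 - 16*h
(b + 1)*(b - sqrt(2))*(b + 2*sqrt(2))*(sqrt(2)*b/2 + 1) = sqrt(2)*b^4/2 + sqrt(2)*b^3/2 + 2*b^3 - sqrt(2)*b^2 + 2*b^2 - 4*b - sqrt(2)*b - 4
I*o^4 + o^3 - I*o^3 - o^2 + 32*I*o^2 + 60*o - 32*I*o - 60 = (o - 5*I)*(o - 2*I)*(o + 6*I)*(I*o - I)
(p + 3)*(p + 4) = p^2 + 7*p + 12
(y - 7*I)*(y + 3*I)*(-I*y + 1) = -I*y^3 - 3*y^2 - 25*I*y + 21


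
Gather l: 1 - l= 1 - l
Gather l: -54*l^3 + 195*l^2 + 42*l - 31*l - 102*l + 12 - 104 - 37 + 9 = -54*l^3 + 195*l^2 - 91*l - 120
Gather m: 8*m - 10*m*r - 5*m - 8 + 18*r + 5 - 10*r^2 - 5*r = m*(3 - 10*r) - 10*r^2 + 13*r - 3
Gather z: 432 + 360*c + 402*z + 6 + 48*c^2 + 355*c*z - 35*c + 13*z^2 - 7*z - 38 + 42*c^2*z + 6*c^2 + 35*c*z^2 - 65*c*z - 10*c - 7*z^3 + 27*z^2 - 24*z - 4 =54*c^2 + 315*c - 7*z^3 + z^2*(35*c + 40) + z*(42*c^2 + 290*c + 371) + 396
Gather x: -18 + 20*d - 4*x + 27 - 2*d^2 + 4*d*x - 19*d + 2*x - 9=-2*d^2 + d + x*(4*d - 2)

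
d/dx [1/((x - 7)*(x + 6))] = (1 - 2*x)/(x^4 - 2*x^3 - 83*x^2 + 84*x + 1764)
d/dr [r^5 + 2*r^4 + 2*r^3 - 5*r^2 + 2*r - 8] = 5*r^4 + 8*r^3 + 6*r^2 - 10*r + 2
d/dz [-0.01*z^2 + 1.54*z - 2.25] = 1.54 - 0.02*z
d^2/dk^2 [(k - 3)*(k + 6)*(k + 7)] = 6*k + 20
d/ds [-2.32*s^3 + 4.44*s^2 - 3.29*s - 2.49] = -6.96*s^2 + 8.88*s - 3.29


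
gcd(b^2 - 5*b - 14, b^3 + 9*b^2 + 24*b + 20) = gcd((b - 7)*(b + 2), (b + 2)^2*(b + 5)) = b + 2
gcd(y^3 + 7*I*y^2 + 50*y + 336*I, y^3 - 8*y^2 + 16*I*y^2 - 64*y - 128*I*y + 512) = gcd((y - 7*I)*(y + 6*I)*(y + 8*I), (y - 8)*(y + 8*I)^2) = y + 8*I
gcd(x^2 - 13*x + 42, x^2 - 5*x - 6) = x - 6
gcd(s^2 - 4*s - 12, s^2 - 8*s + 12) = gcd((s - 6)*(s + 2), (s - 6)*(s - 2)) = s - 6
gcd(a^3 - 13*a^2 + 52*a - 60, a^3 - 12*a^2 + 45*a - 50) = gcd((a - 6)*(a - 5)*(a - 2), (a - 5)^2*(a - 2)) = a^2 - 7*a + 10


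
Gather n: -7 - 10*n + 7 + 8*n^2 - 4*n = 8*n^2 - 14*n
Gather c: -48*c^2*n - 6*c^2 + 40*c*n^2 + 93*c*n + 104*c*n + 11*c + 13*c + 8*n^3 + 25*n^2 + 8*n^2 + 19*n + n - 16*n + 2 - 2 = c^2*(-48*n - 6) + c*(40*n^2 + 197*n + 24) + 8*n^3 + 33*n^2 + 4*n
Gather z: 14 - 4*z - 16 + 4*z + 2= 0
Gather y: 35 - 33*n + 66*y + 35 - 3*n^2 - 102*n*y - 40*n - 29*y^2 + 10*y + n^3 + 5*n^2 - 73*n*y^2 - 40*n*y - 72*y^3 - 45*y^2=n^3 + 2*n^2 - 73*n - 72*y^3 + y^2*(-73*n - 74) + y*(76 - 142*n) + 70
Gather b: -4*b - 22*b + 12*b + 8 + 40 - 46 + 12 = 14 - 14*b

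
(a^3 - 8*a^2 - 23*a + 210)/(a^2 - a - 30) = a - 7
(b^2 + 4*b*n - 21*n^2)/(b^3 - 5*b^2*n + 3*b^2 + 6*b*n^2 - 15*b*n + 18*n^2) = (b + 7*n)/(b^2 - 2*b*n + 3*b - 6*n)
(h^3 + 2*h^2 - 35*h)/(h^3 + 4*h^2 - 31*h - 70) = h/(h + 2)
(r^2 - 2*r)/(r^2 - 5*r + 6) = r/(r - 3)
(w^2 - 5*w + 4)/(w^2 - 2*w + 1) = (w - 4)/(w - 1)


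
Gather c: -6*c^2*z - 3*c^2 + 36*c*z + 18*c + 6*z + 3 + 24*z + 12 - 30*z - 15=c^2*(-6*z - 3) + c*(36*z + 18)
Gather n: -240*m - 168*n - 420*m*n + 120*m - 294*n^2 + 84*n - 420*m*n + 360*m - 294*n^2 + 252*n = 240*m - 588*n^2 + n*(168 - 840*m)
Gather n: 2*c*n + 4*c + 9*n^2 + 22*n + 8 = 4*c + 9*n^2 + n*(2*c + 22) + 8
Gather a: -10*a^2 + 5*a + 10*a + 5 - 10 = -10*a^2 + 15*a - 5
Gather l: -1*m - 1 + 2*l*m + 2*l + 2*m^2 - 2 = l*(2*m + 2) + 2*m^2 - m - 3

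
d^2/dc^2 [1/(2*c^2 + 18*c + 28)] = (-c^2 - 9*c + (2*c + 9)^2 - 14)/(c^2 + 9*c + 14)^3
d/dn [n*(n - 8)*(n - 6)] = 3*n^2 - 28*n + 48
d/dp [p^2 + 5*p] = 2*p + 5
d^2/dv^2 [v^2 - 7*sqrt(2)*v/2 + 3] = 2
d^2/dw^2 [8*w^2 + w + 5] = 16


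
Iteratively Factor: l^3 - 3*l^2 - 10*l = (l - 5)*(l^2 + 2*l) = l*(l - 5)*(l + 2)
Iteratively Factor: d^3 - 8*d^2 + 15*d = (d - 5)*(d^2 - 3*d) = d*(d - 5)*(d - 3)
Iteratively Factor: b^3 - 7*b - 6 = (b + 1)*(b^2 - b - 6) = (b - 3)*(b + 1)*(b + 2)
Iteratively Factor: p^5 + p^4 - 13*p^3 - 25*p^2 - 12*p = (p + 3)*(p^4 - 2*p^3 - 7*p^2 - 4*p) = (p + 1)*(p + 3)*(p^3 - 3*p^2 - 4*p) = (p - 4)*(p + 1)*(p + 3)*(p^2 + p) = p*(p - 4)*(p + 1)*(p + 3)*(p + 1)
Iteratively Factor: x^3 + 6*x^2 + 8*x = (x)*(x^2 + 6*x + 8) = x*(x + 4)*(x + 2)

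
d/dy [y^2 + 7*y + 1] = 2*y + 7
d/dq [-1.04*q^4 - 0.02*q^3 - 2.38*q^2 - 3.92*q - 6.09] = -4.16*q^3 - 0.06*q^2 - 4.76*q - 3.92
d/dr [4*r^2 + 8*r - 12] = 8*r + 8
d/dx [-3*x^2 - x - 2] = -6*x - 1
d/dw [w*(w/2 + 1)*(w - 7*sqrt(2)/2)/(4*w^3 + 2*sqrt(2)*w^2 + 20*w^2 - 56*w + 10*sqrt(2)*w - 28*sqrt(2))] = (6*w^4 + 8*sqrt(2)*w^4 - 56*w^3 + 38*sqrt(2)*w^3 - 77*w^2 + 136*sqrt(2)*w^2 - 56*sqrt(2)*w + 196*w + 196)/(8*(2*w^6 + 2*sqrt(2)*w^5 + 20*w^5 - 5*w^4 + 20*sqrt(2)*w^4 - 270*w^3 - 6*sqrt(2)*w^3 - 280*sqrt(2)*w^2 + 389*w^2 - 140*w + 392*sqrt(2)*w + 196))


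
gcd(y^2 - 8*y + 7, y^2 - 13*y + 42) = y - 7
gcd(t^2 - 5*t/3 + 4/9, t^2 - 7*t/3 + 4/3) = t - 4/3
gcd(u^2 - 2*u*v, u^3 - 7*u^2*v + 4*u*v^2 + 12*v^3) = u - 2*v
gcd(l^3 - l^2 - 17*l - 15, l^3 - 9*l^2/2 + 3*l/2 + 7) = l + 1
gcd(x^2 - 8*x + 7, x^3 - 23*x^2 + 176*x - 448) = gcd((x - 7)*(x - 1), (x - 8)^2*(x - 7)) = x - 7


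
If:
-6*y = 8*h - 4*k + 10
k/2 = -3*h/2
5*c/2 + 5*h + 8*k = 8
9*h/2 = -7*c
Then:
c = 144/577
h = -224/577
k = 672/577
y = -215/577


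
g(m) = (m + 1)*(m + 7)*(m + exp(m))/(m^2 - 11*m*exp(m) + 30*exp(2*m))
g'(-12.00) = 0.95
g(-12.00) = -4.58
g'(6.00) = -0.00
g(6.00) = 0.01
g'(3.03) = -0.06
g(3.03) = 0.08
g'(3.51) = -0.04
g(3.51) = 0.05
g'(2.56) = -0.09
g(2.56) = 0.11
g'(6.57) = -0.00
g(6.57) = 0.00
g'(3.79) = -0.03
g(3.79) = 0.04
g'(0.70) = -0.04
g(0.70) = 0.33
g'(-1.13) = -0.71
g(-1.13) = 0.07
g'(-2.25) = -1.28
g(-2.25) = 1.59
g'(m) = (m + 1)*(m + 7)*(m + exp(m))*(11*m*exp(m) - 2*m - 60*exp(2*m) + 11*exp(m))/(m^2 - 11*m*exp(m) + 30*exp(2*m))^2 + (m + 1)*(m + 7)*(exp(m) + 1)/(m^2 - 11*m*exp(m) + 30*exp(2*m)) + (m + 1)*(m + exp(m))/(m^2 - 11*m*exp(m) + 30*exp(2*m)) + (m + 7)*(m + exp(m))/(m^2 - 11*m*exp(m) + 30*exp(2*m)) = ((m + 1)*(m + 7)*(m + exp(m))*(11*m*exp(m) - 2*m - 60*exp(2*m) + 11*exp(m)) + (m^2 - 11*m*exp(m) + 30*exp(2*m))*((m + 1)*(m + 7)*(exp(m) + 1) + (m + 1)*(m + exp(m)) + (m + 7)*(m + exp(m))))/(m^2 - 11*m*exp(m) + 30*exp(2*m))^2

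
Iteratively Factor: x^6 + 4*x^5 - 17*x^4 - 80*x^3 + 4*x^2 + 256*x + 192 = (x - 4)*(x^5 + 8*x^4 + 15*x^3 - 20*x^2 - 76*x - 48) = (x - 4)*(x + 4)*(x^4 + 4*x^3 - x^2 - 16*x - 12) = (x - 4)*(x + 2)*(x + 4)*(x^3 + 2*x^2 - 5*x - 6) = (x - 4)*(x - 2)*(x + 2)*(x + 4)*(x^2 + 4*x + 3) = (x - 4)*(x - 2)*(x + 1)*(x + 2)*(x + 4)*(x + 3)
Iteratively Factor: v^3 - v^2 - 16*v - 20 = (v - 5)*(v^2 + 4*v + 4) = (v - 5)*(v + 2)*(v + 2)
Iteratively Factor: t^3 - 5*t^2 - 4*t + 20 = (t + 2)*(t^2 - 7*t + 10) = (t - 2)*(t + 2)*(t - 5)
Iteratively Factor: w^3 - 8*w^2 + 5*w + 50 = (w - 5)*(w^2 - 3*w - 10) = (w - 5)^2*(w + 2)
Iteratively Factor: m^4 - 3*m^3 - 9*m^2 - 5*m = (m - 5)*(m^3 + 2*m^2 + m) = (m - 5)*(m + 1)*(m^2 + m) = m*(m - 5)*(m + 1)*(m + 1)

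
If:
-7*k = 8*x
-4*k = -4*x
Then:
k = 0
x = 0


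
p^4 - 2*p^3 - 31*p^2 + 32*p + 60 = (p - 6)*(p - 2)*(p + 1)*(p + 5)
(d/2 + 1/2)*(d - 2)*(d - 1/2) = d^3/2 - 3*d^2/4 - 3*d/4 + 1/2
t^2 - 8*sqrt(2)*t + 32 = (t - 4*sqrt(2))^2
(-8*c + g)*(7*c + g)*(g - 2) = -56*c^2*g + 112*c^2 - c*g^2 + 2*c*g + g^3 - 2*g^2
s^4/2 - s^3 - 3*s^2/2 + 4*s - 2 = (s/2 + 1)*(s - 2)*(s - 1)^2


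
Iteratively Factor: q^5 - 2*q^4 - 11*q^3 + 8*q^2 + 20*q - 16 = (q - 4)*(q^4 + 2*q^3 - 3*q^2 - 4*q + 4) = (q - 4)*(q - 1)*(q^3 + 3*q^2 - 4) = (q - 4)*(q - 1)*(q + 2)*(q^2 + q - 2) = (q - 4)*(q - 1)*(q + 2)^2*(q - 1)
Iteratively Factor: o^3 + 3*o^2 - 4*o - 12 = (o - 2)*(o^2 + 5*o + 6) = (o - 2)*(o + 2)*(o + 3)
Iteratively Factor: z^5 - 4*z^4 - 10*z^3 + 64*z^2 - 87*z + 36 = (z - 3)*(z^4 - z^3 - 13*z^2 + 25*z - 12) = (z - 3)*(z - 1)*(z^3 - 13*z + 12) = (z - 3)*(z - 1)^2*(z^2 + z - 12) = (z - 3)*(z - 1)^2*(z + 4)*(z - 3)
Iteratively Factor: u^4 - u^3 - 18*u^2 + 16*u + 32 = (u - 4)*(u^3 + 3*u^2 - 6*u - 8) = (u - 4)*(u + 1)*(u^2 + 2*u - 8) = (u - 4)*(u + 1)*(u + 4)*(u - 2)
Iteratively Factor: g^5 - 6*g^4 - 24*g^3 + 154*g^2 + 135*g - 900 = (g + 3)*(g^4 - 9*g^3 + 3*g^2 + 145*g - 300) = (g - 5)*(g + 3)*(g^3 - 4*g^2 - 17*g + 60) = (g - 5)*(g + 3)*(g + 4)*(g^2 - 8*g + 15) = (g - 5)*(g - 3)*(g + 3)*(g + 4)*(g - 5)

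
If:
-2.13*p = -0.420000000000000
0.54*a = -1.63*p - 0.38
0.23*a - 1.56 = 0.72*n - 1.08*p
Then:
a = -1.30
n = -2.29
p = 0.20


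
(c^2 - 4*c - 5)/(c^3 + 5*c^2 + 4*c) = (c - 5)/(c*(c + 4))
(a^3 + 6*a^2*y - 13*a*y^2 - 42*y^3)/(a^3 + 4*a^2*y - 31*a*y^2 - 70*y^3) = (-a + 3*y)/(-a + 5*y)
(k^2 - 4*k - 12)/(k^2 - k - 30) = (k + 2)/(k + 5)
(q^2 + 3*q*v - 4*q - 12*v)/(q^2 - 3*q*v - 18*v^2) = (q - 4)/(q - 6*v)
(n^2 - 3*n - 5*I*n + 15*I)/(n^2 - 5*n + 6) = (n - 5*I)/(n - 2)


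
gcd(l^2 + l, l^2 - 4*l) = l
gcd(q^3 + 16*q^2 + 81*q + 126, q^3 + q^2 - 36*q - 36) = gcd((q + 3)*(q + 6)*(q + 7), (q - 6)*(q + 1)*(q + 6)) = q + 6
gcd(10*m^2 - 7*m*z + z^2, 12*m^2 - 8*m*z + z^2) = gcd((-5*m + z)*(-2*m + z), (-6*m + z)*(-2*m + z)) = -2*m + z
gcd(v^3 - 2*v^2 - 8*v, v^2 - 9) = 1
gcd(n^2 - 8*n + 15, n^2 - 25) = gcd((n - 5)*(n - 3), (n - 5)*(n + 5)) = n - 5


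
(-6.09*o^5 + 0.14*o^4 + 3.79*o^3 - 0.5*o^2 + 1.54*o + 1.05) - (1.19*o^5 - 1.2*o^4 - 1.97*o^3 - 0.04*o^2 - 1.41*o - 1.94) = -7.28*o^5 + 1.34*o^4 + 5.76*o^3 - 0.46*o^2 + 2.95*o + 2.99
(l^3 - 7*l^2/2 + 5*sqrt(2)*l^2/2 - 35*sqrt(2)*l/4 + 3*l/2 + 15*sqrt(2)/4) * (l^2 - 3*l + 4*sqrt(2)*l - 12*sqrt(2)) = l^5 - 13*l^4/2 + 13*sqrt(2)*l^4/2 - 169*sqrt(2)*l^3/4 + 32*l^3 - 269*l^2/2 + 78*sqrt(2)*l^2 - 117*sqrt(2)*l/4 + 240*l - 90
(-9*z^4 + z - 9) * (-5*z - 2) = 45*z^5 + 18*z^4 - 5*z^2 + 43*z + 18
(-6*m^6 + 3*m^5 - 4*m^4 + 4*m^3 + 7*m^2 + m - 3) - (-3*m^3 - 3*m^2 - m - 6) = -6*m^6 + 3*m^5 - 4*m^4 + 7*m^3 + 10*m^2 + 2*m + 3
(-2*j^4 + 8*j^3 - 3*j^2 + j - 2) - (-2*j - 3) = -2*j^4 + 8*j^3 - 3*j^2 + 3*j + 1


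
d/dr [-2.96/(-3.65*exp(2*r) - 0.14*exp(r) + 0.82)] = (-21.608*exp(r) - 0.4144)*exp(r)/(3.65*exp(2*r) + 0.14*exp(r) - 0.82)^2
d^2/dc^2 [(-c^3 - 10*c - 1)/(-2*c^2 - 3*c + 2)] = 2*(53*c^3 - 6*c^2 + 150*c + 73)/(8*c^6 + 36*c^5 + 30*c^4 - 45*c^3 - 30*c^2 + 36*c - 8)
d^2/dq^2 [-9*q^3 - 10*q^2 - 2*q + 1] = -54*q - 20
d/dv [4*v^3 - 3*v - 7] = 12*v^2 - 3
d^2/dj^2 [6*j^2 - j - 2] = 12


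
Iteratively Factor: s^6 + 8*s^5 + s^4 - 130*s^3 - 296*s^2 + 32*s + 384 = (s - 4)*(s^5 + 12*s^4 + 49*s^3 + 66*s^2 - 32*s - 96) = (s - 4)*(s + 4)*(s^4 + 8*s^3 + 17*s^2 - 2*s - 24) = (s - 4)*(s + 3)*(s + 4)*(s^3 + 5*s^2 + 2*s - 8) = (s - 4)*(s + 2)*(s + 3)*(s + 4)*(s^2 + 3*s - 4) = (s - 4)*(s - 1)*(s + 2)*(s + 3)*(s + 4)*(s + 4)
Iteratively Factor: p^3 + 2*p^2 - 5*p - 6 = (p + 3)*(p^2 - p - 2) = (p + 1)*(p + 3)*(p - 2)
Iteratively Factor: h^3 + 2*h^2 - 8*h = (h + 4)*(h^2 - 2*h) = h*(h + 4)*(h - 2)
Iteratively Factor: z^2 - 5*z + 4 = (z - 4)*(z - 1)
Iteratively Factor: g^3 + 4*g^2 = (g + 4)*(g^2) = g*(g + 4)*(g)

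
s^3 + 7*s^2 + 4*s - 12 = (s - 1)*(s + 2)*(s + 6)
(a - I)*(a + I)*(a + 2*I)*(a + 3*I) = a^4 + 5*I*a^3 - 5*a^2 + 5*I*a - 6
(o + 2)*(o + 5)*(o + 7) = o^3 + 14*o^2 + 59*o + 70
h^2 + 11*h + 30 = (h + 5)*(h + 6)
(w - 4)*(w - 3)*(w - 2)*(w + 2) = w^4 - 7*w^3 + 8*w^2 + 28*w - 48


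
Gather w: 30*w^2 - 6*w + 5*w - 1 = 30*w^2 - w - 1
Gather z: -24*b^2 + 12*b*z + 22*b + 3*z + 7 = -24*b^2 + 22*b + z*(12*b + 3) + 7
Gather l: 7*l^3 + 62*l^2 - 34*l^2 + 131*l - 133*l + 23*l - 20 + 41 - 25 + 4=7*l^3 + 28*l^2 + 21*l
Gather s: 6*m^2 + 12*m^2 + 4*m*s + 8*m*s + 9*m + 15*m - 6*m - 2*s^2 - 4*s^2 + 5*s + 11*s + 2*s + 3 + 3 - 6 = 18*m^2 + 18*m - 6*s^2 + s*(12*m + 18)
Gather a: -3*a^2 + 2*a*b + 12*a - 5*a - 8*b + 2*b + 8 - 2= -3*a^2 + a*(2*b + 7) - 6*b + 6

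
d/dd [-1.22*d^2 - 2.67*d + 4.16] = -2.44*d - 2.67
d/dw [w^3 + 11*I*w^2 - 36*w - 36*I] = 3*w^2 + 22*I*w - 36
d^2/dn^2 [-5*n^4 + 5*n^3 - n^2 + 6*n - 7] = -60*n^2 + 30*n - 2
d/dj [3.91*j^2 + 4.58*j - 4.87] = 7.82*j + 4.58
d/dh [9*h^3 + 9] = 27*h^2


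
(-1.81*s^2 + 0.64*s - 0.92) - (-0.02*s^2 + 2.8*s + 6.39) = -1.79*s^2 - 2.16*s - 7.31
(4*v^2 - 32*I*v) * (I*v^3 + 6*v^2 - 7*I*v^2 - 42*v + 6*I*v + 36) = 4*I*v^5 + 56*v^4 - 28*I*v^4 - 392*v^3 - 168*I*v^3 + 336*v^2 + 1344*I*v^2 - 1152*I*v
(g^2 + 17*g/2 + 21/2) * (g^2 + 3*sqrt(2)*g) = g^4 + 3*sqrt(2)*g^3 + 17*g^3/2 + 21*g^2/2 + 51*sqrt(2)*g^2/2 + 63*sqrt(2)*g/2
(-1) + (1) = 0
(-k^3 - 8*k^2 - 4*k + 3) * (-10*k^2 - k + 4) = 10*k^5 + 81*k^4 + 44*k^3 - 58*k^2 - 19*k + 12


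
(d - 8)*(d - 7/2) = d^2 - 23*d/2 + 28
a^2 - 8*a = a*(a - 8)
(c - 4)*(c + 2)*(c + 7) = c^3 + 5*c^2 - 22*c - 56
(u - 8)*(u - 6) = u^2 - 14*u + 48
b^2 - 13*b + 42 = (b - 7)*(b - 6)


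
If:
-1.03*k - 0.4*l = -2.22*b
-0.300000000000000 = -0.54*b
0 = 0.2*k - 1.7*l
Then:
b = 0.56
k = 1.15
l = 0.13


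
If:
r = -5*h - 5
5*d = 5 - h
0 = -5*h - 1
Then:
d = 26/25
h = -1/5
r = -4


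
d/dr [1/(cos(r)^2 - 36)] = 2*sin(r)*cos(r)/(cos(r)^2 - 36)^2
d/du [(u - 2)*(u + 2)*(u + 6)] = 3*u^2 + 12*u - 4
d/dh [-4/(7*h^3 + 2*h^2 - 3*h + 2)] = 4*(21*h^2 + 4*h - 3)/(7*h^3 + 2*h^2 - 3*h + 2)^2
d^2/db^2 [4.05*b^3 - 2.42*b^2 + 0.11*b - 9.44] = 24.3*b - 4.84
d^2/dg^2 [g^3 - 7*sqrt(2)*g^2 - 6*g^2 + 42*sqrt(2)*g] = 6*g - 14*sqrt(2) - 12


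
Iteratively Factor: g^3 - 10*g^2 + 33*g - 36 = (g - 3)*(g^2 - 7*g + 12) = (g - 3)^2*(g - 4)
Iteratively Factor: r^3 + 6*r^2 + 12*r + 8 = (r + 2)*(r^2 + 4*r + 4) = (r + 2)^2*(r + 2)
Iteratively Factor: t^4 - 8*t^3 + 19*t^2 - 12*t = (t)*(t^3 - 8*t^2 + 19*t - 12) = t*(t - 3)*(t^2 - 5*t + 4) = t*(t - 4)*(t - 3)*(t - 1)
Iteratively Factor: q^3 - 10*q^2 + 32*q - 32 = (q - 4)*(q^2 - 6*q + 8) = (q - 4)*(q - 2)*(q - 4)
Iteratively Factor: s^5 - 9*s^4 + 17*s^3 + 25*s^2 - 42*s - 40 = (s + 1)*(s^4 - 10*s^3 + 27*s^2 - 2*s - 40) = (s - 2)*(s + 1)*(s^3 - 8*s^2 + 11*s + 20) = (s - 2)*(s + 1)^2*(s^2 - 9*s + 20) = (s - 4)*(s - 2)*(s + 1)^2*(s - 5)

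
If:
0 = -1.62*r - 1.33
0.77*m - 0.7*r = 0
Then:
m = -0.75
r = -0.82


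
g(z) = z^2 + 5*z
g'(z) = 2*z + 5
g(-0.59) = -2.60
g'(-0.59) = 3.82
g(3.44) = 29.03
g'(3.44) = 11.88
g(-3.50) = -5.25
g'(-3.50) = -2.00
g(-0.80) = -3.36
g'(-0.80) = 3.40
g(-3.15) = -5.83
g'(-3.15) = -1.30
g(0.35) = 1.87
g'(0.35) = 5.70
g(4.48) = 42.47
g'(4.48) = 13.96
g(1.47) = 9.51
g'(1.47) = 7.94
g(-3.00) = -6.00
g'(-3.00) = -1.00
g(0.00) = 0.00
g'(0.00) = 5.00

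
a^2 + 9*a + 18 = (a + 3)*(a + 6)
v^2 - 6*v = v*(v - 6)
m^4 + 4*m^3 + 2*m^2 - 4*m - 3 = (m - 1)*(m + 1)^2*(m + 3)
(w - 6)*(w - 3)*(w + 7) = w^3 - 2*w^2 - 45*w + 126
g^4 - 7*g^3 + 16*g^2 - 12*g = g*(g - 3)*(g - 2)^2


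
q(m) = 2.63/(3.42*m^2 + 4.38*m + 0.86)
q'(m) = 2.63*(-6.84*m - 4.38)/(3.42*m^2 + 4.38*m + 0.86)^2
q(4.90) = 0.03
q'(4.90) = -0.01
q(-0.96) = -13.63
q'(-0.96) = 154.49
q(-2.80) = 0.17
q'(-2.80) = 0.16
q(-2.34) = 0.28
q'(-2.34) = 0.35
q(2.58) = 0.08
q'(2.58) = -0.05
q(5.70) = 0.02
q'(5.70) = -0.01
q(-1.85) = 0.59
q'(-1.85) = 1.09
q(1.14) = 0.26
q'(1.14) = -0.30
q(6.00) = 0.02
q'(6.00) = -0.01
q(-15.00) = 0.00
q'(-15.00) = 0.00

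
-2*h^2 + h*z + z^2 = (-h + z)*(2*h + z)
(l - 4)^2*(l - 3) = l^3 - 11*l^2 + 40*l - 48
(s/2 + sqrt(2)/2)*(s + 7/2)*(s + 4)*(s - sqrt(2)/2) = s^4/2 + sqrt(2)*s^3/4 + 15*s^3/4 + 15*sqrt(2)*s^2/8 + 13*s^2/2 - 15*s/4 + 7*sqrt(2)*s/2 - 7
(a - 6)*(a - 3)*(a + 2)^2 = a^4 - 5*a^3 - 14*a^2 + 36*a + 72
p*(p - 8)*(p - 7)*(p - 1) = p^4 - 16*p^3 + 71*p^2 - 56*p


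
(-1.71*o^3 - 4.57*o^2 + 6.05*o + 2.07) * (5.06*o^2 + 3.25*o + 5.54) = -8.6526*o^5 - 28.6817*o^4 + 6.2871*o^3 + 4.81889999999999*o^2 + 40.2445*o + 11.4678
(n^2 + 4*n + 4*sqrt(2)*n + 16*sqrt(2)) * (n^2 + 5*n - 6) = n^4 + 4*sqrt(2)*n^3 + 9*n^3 + 14*n^2 + 36*sqrt(2)*n^2 - 24*n + 56*sqrt(2)*n - 96*sqrt(2)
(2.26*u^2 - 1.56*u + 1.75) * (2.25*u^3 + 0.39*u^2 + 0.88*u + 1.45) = 5.085*u^5 - 2.6286*u^4 + 5.3179*u^3 + 2.5867*u^2 - 0.722*u + 2.5375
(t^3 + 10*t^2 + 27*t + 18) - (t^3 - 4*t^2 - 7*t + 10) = 14*t^2 + 34*t + 8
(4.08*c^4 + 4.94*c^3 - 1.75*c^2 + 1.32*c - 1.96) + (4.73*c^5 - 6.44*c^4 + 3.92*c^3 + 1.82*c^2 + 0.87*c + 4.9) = 4.73*c^5 - 2.36*c^4 + 8.86*c^3 + 0.0700000000000001*c^2 + 2.19*c + 2.94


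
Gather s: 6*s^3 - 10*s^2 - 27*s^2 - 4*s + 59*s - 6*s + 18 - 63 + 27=6*s^3 - 37*s^2 + 49*s - 18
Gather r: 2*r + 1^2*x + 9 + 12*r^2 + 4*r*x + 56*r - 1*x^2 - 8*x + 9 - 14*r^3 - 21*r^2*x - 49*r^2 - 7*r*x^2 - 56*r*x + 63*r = -14*r^3 + r^2*(-21*x - 37) + r*(-7*x^2 - 52*x + 121) - x^2 - 7*x + 18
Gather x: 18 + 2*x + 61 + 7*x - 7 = 9*x + 72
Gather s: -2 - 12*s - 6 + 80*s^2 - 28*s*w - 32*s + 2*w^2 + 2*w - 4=80*s^2 + s*(-28*w - 44) + 2*w^2 + 2*w - 12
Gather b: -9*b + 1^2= 1 - 9*b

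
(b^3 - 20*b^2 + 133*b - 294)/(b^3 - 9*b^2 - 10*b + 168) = (b - 7)/(b + 4)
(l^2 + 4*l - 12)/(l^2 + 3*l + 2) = (l^2 + 4*l - 12)/(l^2 + 3*l + 2)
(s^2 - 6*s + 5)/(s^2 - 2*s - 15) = (s - 1)/(s + 3)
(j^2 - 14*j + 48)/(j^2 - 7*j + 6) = (j - 8)/(j - 1)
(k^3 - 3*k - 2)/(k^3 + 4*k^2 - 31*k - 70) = (k^3 - 3*k - 2)/(k^3 + 4*k^2 - 31*k - 70)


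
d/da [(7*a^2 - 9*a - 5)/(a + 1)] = (7*a^2 + 14*a - 4)/(a^2 + 2*a + 1)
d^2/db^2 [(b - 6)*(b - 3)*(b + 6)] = 6*b - 6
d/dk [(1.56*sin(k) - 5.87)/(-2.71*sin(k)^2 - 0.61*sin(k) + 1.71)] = (4.2276*sin(k)^2 - 31.8154*sin(k) - 0.9131)*cos(k)/(7.3441*sin(k)^4 + 3.3062*sin(k)^3 - 8.8961*sin(k)^2 - 2.0862*sin(k) + 2.9241)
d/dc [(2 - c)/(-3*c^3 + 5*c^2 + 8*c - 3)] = (3*c^3 - 5*c^2 - 8*c + (c - 2)*(-9*c^2 + 10*c + 8) + 3)/(3*c^3 - 5*c^2 - 8*c + 3)^2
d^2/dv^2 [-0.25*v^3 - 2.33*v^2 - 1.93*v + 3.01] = -1.5*v - 4.66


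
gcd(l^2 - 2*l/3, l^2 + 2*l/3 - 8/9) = l - 2/3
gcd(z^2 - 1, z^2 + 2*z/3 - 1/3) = z + 1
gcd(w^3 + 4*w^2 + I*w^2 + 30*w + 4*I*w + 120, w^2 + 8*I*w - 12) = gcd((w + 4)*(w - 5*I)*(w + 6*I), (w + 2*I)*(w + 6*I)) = w + 6*I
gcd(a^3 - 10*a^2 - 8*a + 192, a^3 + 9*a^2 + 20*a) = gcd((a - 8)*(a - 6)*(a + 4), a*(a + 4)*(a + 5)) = a + 4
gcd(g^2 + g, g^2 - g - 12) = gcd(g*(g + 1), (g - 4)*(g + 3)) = 1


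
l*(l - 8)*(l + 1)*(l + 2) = l^4 - 5*l^3 - 22*l^2 - 16*l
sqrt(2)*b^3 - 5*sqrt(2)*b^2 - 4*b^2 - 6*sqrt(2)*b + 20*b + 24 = (b - 6)*(b - 2*sqrt(2))*(sqrt(2)*b + sqrt(2))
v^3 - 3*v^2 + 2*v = v*(v - 2)*(v - 1)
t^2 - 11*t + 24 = (t - 8)*(t - 3)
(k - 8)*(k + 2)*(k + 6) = k^3 - 52*k - 96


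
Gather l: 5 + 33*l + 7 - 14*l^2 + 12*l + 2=-14*l^2 + 45*l + 14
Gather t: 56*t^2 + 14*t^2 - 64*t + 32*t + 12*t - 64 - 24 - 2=70*t^2 - 20*t - 90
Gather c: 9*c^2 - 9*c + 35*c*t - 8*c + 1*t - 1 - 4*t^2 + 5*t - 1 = 9*c^2 + c*(35*t - 17) - 4*t^2 + 6*t - 2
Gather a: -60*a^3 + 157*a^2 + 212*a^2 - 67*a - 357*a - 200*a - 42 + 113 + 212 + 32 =-60*a^3 + 369*a^2 - 624*a + 315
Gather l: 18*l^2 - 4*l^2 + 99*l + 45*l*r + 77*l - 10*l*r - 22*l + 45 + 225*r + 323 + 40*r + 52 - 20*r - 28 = 14*l^2 + l*(35*r + 154) + 245*r + 392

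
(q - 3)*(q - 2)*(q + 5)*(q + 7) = q^4 + 7*q^3 - 19*q^2 - 103*q + 210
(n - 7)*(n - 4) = n^2 - 11*n + 28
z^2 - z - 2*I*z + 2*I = (z - 1)*(z - 2*I)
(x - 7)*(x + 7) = x^2 - 49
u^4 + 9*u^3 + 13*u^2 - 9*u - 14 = (u - 1)*(u + 1)*(u + 2)*(u + 7)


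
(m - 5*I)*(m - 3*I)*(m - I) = m^3 - 9*I*m^2 - 23*m + 15*I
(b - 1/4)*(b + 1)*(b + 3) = b^3 + 15*b^2/4 + 2*b - 3/4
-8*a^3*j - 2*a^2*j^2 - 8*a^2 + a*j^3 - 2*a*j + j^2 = (-4*a + j)*(2*a + j)*(a*j + 1)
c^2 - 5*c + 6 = (c - 3)*(c - 2)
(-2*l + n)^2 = 4*l^2 - 4*l*n + n^2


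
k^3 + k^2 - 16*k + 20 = (k - 2)^2*(k + 5)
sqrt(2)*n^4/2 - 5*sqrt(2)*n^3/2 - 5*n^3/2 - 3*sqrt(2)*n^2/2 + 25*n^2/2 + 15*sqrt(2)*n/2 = n*(n - 5)*(n - 3*sqrt(2))*(sqrt(2)*n/2 + 1/2)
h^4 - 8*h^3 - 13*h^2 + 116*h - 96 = (h - 8)*(h - 3)*(h - 1)*(h + 4)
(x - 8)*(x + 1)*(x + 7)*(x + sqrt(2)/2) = x^4 + sqrt(2)*x^3/2 - 57*x^2 - 56*x - 57*sqrt(2)*x/2 - 28*sqrt(2)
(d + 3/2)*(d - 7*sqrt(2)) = d^2 - 7*sqrt(2)*d + 3*d/2 - 21*sqrt(2)/2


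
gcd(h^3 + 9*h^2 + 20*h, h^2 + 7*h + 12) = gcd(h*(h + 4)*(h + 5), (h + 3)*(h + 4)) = h + 4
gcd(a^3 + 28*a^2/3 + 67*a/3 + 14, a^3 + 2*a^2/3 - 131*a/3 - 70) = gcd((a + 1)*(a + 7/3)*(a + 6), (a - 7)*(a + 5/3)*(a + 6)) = a + 6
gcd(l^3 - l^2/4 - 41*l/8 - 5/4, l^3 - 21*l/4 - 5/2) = l^2 - l/2 - 5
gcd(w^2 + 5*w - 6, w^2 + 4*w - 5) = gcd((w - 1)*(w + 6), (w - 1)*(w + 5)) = w - 1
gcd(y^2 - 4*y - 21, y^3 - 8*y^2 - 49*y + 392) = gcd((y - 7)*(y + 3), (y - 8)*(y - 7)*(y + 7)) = y - 7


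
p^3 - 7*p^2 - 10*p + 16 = (p - 8)*(p - 1)*(p + 2)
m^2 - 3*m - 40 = (m - 8)*(m + 5)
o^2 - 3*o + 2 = (o - 2)*(o - 1)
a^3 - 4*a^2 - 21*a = a*(a - 7)*(a + 3)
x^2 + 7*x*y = x*(x + 7*y)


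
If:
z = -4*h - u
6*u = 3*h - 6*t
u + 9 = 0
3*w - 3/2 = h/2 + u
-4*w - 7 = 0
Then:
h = 9/2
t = 45/4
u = -9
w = -7/4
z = -9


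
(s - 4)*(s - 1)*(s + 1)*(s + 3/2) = s^4 - 5*s^3/2 - 7*s^2 + 5*s/2 + 6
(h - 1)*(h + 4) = h^2 + 3*h - 4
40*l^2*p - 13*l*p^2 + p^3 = p*(-8*l + p)*(-5*l + p)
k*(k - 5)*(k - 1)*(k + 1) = k^4 - 5*k^3 - k^2 + 5*k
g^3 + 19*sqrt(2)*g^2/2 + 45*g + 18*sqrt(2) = (g + sqrt(2)/2)*(g + 3*sqrt(2))*(g + 6*sqrt(2))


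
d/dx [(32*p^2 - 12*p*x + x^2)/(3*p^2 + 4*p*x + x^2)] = 2*p*(-82*p^2 - 29*p*x + 8*x^2)/(9*p^4 + 24*p^3*x + 22*p^2*x^2 + 8*p*x^3 + x^4)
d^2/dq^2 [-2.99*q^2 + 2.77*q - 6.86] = -5.98000000000000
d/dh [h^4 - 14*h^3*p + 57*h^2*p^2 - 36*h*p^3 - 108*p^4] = 4*h^3 - 42*h^2*p + 114*h*p^2 - 36*p^3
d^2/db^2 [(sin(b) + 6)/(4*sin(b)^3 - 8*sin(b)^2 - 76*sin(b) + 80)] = (-2*sin(b)^6 - 26*sin(b)^5 + 3*sin(b)^4 + 248*sin(b)^3 + 253*sin(b)^2 - 1890*sin(b) - 2786)/(2*(sin(b) - 5)^3*(sin(b) - 1)^2*(sin(b) + 4)^3)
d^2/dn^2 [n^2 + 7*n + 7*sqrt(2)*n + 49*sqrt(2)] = 2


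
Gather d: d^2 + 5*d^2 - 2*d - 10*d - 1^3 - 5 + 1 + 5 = 6*d^2 - 12*d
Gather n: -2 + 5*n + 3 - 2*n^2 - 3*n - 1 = -2*n^2 + 2*n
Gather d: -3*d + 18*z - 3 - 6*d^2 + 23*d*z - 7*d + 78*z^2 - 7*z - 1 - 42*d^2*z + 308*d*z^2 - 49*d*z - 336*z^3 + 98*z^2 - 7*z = d^2*(-42*z - 6) + d*(308*z^2 - 26*z - 10) - 336*z^3 + 176*z^2 + 4*z - 4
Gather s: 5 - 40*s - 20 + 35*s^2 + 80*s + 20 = 35*s^2 + 40*s + 5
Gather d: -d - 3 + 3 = -d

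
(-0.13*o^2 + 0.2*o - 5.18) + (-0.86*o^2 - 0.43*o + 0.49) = -0.99*o^2 - 0.23*o - 4.69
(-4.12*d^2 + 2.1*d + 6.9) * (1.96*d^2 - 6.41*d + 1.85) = -8.0752*d^4 + 30.5252*d^3 - 7.559*d^2 - 40.344*d + 12.765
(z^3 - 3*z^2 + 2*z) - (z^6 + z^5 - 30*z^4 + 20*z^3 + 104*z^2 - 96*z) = -z^6 - z^5 + 30*z^4 - 19*z^3 - 107*z^2 + 98*z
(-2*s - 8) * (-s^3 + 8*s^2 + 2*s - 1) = 2*s^4 - 8*s^3 - 68*s^2 - 14*s + 8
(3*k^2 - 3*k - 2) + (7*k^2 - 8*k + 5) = 10*k^2 - 11*k + 3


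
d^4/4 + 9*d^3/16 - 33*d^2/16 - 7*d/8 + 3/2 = (d/4 + 1)*(d - 2)*(d - 3/4)*(d + 1)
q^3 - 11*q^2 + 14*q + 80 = (q - 8)*(q - 5)*(q + 2)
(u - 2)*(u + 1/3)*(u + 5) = u^3 + 10*u^2/3 - 9*u - 10/3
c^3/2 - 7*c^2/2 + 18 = (c/2 + 1)*(c - 6)*(c - 3)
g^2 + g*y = g*(g + y)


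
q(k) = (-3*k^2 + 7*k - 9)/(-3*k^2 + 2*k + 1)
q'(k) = (7 - 6*k)/(-3*k^2 + 2*k + 1) + (6*k - 2)*(-3*k^2 + 7*k - 9)/(-3*k^2 + 2*k + 1)^2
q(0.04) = -8.11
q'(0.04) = 19.57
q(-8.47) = 1.23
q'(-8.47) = 0.03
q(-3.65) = 1.61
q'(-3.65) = 0.21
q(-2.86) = 1.83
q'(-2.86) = 0.37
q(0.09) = -7.26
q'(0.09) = 14.77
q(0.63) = -5.41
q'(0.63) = -5.99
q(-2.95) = 1.80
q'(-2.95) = 0.35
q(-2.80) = 1.85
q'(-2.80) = 0.39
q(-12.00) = 1.15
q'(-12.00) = 0.01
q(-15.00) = 1.12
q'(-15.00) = 0.01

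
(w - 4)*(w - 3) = w^2 - 7*w + 12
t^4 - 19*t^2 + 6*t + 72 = (t - 3)^2*(t + 2)*(t + 4)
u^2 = u^2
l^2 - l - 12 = (l - 4)*(l + 3)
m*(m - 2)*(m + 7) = m^3 + 5*m^2 - 14*m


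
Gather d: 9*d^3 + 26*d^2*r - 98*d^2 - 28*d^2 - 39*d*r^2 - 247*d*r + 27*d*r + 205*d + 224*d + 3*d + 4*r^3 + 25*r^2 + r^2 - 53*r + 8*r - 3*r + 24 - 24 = 9*d^3 + d^2*(26*r - 126) + d*(-39*r^2 - 220*r + 432) + 4*r^3 + 26*r^2 - 48*r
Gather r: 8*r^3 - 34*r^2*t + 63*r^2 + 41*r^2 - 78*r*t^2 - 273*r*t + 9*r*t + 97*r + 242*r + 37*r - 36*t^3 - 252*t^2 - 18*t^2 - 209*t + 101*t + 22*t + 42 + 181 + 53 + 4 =8*r^3 + r^2*(104 - 34*t) + r*(-78*t^2 - 264*t + 376) - 36*t^3 - 270*t^2 - 86*t + 280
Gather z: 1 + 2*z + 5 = 2*z + 6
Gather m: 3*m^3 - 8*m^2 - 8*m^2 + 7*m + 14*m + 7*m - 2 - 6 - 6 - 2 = 3*m^3 - 16*m^2 + 28*m - 16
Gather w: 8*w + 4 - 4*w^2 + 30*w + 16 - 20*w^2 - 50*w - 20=-24*w^2 - 12*w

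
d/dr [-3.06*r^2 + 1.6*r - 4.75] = 1.6 - 6.12*r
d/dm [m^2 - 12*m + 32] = 2*m - 12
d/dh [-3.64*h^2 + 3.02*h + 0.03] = 3.02 - 7.28*h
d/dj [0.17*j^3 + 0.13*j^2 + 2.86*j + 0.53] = 0.51*j^2 + 0.26*j + 2.86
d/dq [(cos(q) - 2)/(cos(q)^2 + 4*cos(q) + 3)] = (cos(q)^2 - 4*cos(q) - 11)*sin(q)/(cos(q)^2 + 4*cos(q) + 3)^2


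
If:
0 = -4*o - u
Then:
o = -u/4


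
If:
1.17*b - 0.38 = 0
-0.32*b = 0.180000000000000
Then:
No Solution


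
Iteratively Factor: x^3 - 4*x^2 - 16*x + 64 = (x - 4)*(x^2 - 16) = (x - 4)*(x + 4)*(x - 4)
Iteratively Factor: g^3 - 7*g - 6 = (g + 2)*(g^2 - 2*g - 3) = (g + 1)*(g + 2)*(g - 3)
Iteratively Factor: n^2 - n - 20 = (n + 4)*(n - 5)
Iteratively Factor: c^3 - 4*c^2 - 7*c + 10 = (c - 1)*(c^2 - 3*c - 10) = (c - 5)*(c - 1)*(c + 2)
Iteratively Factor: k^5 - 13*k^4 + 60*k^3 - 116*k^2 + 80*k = (k - 5)*(k^4 - 8*k^3 + 20*k^2 - 16*k) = (k - 5)*(k - 2)*(k^3 - 6*k^2 + 8*k) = (k - 5)*(k - 2)^2*(k^2 - 4*k) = k*(k - 5)*(k - 2)^2*(k - 4)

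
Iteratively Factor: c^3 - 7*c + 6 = (c - 2)*(c^2 + 2*c - 3) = (c - 2)*(c + 3)*(c - 1)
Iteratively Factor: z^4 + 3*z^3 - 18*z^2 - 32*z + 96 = (z - 2)*(z^3 + 5*z^2 - 8*z - 48) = (z - 3)*(z - 2)*(z^2 + 8*z + 16) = (z - 3)*(z - 2)*(z + 4)*(z + 4)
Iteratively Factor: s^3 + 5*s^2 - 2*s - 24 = (s + 4)*(s^2 + s - 6) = (s + 3)*(s + 4)*(s - 2)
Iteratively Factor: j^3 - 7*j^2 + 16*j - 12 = (j - 2)*(j^2 - 5*j + 6) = (j - 3)*(j - 2)*(j - 2)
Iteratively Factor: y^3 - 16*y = (y)*(y^2 - 16) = y*(y - 4)*(y + 4)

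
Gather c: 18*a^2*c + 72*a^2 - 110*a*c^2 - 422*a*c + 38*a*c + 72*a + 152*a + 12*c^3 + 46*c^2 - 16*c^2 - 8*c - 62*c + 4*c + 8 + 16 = 72*a^2 + 224*a + 12*c^3 + c^2*(30 - 110*a) + c*(18*a^2 - 384*a - 66) + 24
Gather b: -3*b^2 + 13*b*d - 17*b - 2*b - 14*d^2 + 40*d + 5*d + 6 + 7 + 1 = -3*b^2 + b*(13*d - 19) - 14*d^2 + 45*d + 14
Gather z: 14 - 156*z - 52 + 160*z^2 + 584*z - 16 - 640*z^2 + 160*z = -480*z^2 + 588*z - 54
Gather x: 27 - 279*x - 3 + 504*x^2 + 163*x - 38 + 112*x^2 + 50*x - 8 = 616*x^2 - 66*x - 22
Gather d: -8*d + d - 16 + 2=-7*d - 14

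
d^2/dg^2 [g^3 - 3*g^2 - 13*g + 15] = 6*g - 6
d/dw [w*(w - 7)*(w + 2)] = 3*w^2 - 10*w - 14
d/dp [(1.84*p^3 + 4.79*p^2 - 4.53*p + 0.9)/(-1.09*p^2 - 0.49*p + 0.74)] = (-2.0056*p^4 - 1.8032*p^3 - 3.2*p^2 + 9.0512*p - 2.9112)/(1.1881*p^4 + 1.0682*p^3 - 1.3731*p^2 - 0.7252*p + 0.5476)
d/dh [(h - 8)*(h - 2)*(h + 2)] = 3*h^2 - 16*h - 4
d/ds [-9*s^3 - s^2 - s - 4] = -27*s^2 - 2*s - 1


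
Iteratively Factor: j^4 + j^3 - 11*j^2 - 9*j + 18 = (j + 2)*(j^3 - j^2 - 9*j + 9) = (j - 3)*(j + 2)*(j^2 + 2*j - 3) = (j - 3)*(j + 2)*(j + 3)*(j - 1)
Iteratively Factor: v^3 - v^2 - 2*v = (v)*(v^2 - v - 2) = v*(v + 1)*(v - 2)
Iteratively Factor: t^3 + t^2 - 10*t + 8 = (t + 4)*(t^2 - 3*t + 2) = (t - 1)*(t + 4)*(t - 2)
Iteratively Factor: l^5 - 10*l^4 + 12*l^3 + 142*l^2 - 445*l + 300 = (l + 4)*(l^4 - 14*l^3 + 68*l^2 - 130*l + 75) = (l - 5)*(l + 4)*(l^3 - 9*l^2 + 23*l - 15) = (l - 5)*(l - 1)*(l + 4)*(l^2 - 8*l + 15) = (l - 5)*(l - 3)*(l - 1)*(l + 4)*(l - 5)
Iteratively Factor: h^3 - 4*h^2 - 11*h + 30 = (h - 5)*(h^2 + h - 6) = (h - 5)*(h + 3)*(h - 2)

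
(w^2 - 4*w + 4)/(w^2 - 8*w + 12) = (w - 2)/(w - 6)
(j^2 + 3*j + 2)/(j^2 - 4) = (j + 1)/(j - 2)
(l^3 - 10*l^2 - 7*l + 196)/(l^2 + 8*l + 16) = (l^2 - 14*l + 49)/(l + 4)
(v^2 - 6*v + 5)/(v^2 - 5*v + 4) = (v - 5)/(v - 4)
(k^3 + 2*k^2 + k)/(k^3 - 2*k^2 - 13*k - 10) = k*(k + 1)/(k^2 - 3*k - 10)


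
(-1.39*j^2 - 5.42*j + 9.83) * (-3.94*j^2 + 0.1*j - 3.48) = 5.4766*j^4 + 21.2158*j^3 - 34.435*j^2 + 19.8446*j - 34.2084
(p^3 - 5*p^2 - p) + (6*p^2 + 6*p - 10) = p^3 + p^2 + 5*p - 10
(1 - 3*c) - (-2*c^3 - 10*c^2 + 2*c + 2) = 2*c^3 + 10*c^2 - 5*c - 1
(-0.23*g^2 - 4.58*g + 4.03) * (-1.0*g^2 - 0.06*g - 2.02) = 0.23*g^4 + 4.5938*g^3 - 3.2906*g^2 + 9.0098*g - 8.1406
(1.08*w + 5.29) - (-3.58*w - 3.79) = 4.66*w + 9.08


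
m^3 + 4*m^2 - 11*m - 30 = (m - 3)*(m + 2)*(m + 5)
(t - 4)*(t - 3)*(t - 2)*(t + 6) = t^4 - 3*t^3 - 28*t^2 + 132*t - 144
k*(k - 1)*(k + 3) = k^3 + 2*k^2 - 3*k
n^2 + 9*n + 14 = (n + 2)*(n + 7)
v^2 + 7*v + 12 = (v + 3)*(v + 4)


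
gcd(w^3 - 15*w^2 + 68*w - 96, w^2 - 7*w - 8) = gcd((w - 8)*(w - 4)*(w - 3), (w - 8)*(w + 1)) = w - 8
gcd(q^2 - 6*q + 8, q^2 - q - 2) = q - 2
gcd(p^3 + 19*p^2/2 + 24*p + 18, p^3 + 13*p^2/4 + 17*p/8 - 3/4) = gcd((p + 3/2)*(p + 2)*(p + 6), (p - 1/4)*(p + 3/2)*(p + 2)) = p^2 + 7*p/2 + 3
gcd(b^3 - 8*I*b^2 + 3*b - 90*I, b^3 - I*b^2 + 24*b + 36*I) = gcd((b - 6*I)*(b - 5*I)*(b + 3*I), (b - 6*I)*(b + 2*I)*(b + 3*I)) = b^2 - 3*I*b + 18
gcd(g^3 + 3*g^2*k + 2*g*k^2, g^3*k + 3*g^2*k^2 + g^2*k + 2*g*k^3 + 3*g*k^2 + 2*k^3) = g^2 + 3*g*k + 2*k^2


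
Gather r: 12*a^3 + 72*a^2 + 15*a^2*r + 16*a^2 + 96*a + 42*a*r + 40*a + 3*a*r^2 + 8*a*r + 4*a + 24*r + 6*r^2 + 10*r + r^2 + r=12*a^3 + 88*a^2 + 140*a + r^2*(3*a + 7) + r*(15*a^2 + 50*a + 35)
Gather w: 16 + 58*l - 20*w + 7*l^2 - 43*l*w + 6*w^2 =7*l^2 + 58*l + 6*w^2 + w*(-43*l - 20) + 16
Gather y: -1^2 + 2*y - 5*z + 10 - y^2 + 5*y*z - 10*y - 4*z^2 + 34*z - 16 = -y^2 + y*(5*z - 8) - 4*z^2 + 29*z - 7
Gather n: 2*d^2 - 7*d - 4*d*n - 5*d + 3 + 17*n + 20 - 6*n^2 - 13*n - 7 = 2*d^2 - 12*d - 6*n^2 + n*(4 - 4*d) + 16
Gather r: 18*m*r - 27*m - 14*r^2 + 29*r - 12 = -27*m - 14*r^2 + r*(18*m + 29) - 12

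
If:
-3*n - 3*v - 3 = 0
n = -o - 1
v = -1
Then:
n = 0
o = -1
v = -1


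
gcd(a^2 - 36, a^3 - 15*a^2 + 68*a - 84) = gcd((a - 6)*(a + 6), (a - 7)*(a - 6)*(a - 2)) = a - 6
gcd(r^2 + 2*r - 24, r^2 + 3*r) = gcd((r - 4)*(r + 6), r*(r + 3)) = 1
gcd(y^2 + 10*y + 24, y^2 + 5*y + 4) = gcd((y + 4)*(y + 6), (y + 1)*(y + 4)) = y + 4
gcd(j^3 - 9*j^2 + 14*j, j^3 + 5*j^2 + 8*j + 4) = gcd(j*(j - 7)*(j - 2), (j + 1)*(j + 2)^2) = 1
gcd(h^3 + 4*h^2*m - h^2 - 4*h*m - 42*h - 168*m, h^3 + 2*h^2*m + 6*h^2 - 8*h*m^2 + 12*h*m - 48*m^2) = h^2 + 4*h*m + 6*h + 24*m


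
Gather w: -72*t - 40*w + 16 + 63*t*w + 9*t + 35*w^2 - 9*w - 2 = -63*t + 35*w^2 + w*(63*t - 49) + 14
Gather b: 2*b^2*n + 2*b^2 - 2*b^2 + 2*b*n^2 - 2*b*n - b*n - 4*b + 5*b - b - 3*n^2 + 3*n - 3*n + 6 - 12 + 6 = 2*b^2*n + b*(2*n^2 - 3*n) - 3*n^2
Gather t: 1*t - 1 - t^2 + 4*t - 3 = -t^2 + 5*t - 4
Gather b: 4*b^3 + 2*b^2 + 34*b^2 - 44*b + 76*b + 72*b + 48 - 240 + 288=4*b^3 + 36*b^2 + 104*b + 96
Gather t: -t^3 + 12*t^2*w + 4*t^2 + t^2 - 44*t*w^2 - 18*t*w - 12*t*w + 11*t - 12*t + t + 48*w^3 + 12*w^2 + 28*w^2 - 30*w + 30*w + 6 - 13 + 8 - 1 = -t^3 + t^2*(12*w + 5) + t*(-44*w^2 - 30*w) + 48*w^3 + 40*w^2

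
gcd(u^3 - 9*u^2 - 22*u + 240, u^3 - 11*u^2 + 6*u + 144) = u^2 - 14*u + 48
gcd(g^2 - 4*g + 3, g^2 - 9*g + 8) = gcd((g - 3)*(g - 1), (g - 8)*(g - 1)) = g - 1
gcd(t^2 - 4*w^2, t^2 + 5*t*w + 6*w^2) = t + 2*w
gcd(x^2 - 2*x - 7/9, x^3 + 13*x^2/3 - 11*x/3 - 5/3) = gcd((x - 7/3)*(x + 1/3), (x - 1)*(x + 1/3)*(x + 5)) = x + 1/3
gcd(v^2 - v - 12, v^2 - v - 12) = v^2 - v - 12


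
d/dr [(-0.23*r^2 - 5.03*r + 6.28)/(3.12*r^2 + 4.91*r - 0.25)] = (14.5643*r^2 - 39.0722*r - 29.5773)/(9.7344*r^4 + 30.6384*r^3 + 22.5481*r^2 - 2.455*r + 0.0625)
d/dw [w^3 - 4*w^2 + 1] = w*(3*w - 8)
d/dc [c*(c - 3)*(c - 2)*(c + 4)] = 4*c^3 - 3*c^2 - 28*c + 24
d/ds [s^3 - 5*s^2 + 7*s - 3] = 3*s^2 - 10*s + 7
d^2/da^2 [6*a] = 0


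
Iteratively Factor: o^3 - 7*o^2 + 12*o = (o)*(o^2 - 7*o + 12) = o*(o - 3)*(o - 4)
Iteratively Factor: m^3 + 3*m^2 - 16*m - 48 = (m + 3)*(m^2 - 16) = (m - 4)*(m + 3)*(m + 4)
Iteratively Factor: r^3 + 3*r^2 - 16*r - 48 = (r - 4)*(r^2 + 7*r + 12) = (r - 4)*(r + 4)*(r + 3)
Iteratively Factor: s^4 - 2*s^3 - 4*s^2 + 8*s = (s)*(s^3 - 2*s^2 - 4*s + 8) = s*(s + 2)*(s^2 - 4*s + 4) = s*(s - 2)*(s + 2)*(s - 2)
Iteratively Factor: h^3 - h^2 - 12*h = (h - 4)*(h^2 + 3*h) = (h - 4)*(h + 3)*(h)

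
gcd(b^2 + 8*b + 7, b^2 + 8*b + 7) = b^2 + 8*b + 7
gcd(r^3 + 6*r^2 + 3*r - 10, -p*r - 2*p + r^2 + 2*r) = r + 2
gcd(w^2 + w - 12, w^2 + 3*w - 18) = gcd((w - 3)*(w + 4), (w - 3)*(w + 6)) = w - 3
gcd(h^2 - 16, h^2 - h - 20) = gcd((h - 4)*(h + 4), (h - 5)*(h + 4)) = h + 4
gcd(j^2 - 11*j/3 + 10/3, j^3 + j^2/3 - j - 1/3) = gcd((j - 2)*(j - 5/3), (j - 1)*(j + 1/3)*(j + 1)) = 1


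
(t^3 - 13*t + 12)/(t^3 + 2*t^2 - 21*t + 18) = (t + 4)/(t + 6)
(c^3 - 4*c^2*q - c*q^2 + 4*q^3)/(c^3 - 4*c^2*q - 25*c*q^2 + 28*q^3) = (-c^2 + 3*c*q + 4*q^2)/(-c^2 + 3*c*q + 28*q^2)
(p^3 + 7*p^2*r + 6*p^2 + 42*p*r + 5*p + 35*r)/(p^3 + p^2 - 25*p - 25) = (p + 7*r)/(p - 5)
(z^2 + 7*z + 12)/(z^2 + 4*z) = (z + 3)/z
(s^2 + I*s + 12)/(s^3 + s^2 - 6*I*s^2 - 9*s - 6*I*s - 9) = (s + 4*I)/(s^2 + s*(1 - 3*I) - 3*I)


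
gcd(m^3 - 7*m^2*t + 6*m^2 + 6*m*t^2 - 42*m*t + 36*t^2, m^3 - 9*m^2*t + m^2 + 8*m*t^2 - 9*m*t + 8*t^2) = -m + t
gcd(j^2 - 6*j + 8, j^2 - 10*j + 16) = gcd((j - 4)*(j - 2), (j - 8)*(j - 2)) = j - 2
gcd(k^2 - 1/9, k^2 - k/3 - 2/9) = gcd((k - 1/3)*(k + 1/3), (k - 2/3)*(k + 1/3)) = k + 1/3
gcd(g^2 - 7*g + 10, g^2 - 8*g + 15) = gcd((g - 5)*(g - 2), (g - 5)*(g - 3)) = g - 5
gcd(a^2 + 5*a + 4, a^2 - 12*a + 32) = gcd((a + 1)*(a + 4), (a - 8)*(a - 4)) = 1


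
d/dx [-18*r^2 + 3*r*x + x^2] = 3*r + 2*x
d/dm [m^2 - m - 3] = 2*m - 1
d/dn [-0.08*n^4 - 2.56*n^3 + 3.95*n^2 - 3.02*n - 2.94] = -0.32*n^3 - 7.68*n^2 + 7.9*n - 3.02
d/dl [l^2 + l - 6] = 2*l + 1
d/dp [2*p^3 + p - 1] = 6*p^2 + 1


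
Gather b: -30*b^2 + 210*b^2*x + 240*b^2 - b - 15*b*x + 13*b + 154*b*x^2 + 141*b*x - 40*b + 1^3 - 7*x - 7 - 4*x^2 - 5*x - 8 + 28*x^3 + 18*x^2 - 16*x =b^2*(210*x + 210) + b*(154*x^2 + 126*x - 28) + 28*x^3 + 14*x^2 - 28*x - 14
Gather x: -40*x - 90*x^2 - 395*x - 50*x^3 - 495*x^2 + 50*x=-50*x^3 - 585*x^2 - 385*x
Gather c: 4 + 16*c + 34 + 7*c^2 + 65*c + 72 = 7*c^2 + 81*c + 110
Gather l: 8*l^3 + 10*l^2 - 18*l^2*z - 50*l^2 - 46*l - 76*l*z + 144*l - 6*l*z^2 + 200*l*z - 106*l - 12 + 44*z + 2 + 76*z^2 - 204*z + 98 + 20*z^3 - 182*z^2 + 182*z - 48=8*l^3 + l^2*(-18*z - 40) + l*(-6*z^2 + 124*z - 8) + 20*z^3 - 106*z^2 + 22*z + 40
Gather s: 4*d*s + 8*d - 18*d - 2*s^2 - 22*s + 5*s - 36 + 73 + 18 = -10*d - 2*s^2 + s*(4*d - 17) + 55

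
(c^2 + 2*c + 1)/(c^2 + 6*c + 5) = (c + 1)/(c + 5)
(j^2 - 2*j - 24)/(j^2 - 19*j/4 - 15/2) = 4*(j + 4)/(4*j + 5)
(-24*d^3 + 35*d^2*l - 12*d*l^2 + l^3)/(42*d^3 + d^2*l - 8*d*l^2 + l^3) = (-8*d^2 + 9*d*l - l^2)/(14*d^2 + 5*d*l - l^2)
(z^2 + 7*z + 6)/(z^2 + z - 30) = (z + 1)/(z - 5)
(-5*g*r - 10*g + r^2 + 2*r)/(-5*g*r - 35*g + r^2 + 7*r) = (r + 2)/(r + 7)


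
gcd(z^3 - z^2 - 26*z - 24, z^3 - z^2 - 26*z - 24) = z^3 - z^2 - 26*z - 24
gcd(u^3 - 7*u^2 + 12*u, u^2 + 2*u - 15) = u - 3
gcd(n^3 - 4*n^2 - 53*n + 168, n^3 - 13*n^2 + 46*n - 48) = n^2 - 11*n + 24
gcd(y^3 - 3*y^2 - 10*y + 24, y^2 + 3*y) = y + 3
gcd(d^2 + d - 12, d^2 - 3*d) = d - 3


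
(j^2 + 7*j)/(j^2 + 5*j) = (j + 7)/(j + 5)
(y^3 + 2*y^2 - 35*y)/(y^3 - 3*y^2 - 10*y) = (y + 7)/(y + 2)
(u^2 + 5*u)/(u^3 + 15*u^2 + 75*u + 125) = u/(u^2 + 10*u + 25)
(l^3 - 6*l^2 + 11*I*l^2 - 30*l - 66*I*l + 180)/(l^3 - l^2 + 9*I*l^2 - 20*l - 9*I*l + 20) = (l^2 + 6*l*(-1 + I) - 36*I)/(l^2 + l*(-1 + 4*I) - 4*I)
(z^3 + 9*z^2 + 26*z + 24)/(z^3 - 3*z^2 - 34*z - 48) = (z + 4)/(z - 8)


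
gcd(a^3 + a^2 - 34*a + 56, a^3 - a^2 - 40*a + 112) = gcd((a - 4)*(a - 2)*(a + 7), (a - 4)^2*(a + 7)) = a^2 + 3*a - 28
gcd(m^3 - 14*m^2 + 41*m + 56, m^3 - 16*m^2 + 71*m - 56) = m^2 - 15*m + 56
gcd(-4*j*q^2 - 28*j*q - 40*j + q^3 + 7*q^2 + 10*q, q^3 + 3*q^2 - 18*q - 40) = q^2 + 7*q + 10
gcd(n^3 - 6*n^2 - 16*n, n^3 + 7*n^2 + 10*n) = n^2 + 2*n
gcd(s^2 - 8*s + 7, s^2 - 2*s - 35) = s - 7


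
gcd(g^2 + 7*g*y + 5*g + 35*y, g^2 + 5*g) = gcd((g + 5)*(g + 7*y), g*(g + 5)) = g + 5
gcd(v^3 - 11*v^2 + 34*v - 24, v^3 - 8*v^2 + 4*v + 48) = v^2 - 10*v + 24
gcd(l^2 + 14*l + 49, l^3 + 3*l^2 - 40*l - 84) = l + 7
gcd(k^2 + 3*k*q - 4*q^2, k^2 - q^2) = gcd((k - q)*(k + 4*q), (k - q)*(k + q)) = -k + q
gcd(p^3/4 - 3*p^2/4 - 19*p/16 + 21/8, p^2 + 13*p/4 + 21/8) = 1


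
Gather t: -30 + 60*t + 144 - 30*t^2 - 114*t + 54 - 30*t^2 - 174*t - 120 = -60*t^2 - 228*t + 48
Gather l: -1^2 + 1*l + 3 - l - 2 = 0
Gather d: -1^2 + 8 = 7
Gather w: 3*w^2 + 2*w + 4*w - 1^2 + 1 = 3*w^2 + 6*w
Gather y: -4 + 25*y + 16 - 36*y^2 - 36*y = -36*y^2 - 11*y + 12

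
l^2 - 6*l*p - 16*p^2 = (l - 8*p)*(l + 2*p)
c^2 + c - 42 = (c - 6)*(c + 7)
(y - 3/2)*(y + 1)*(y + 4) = y^3 + 7*y^2/2 - 7*y/2 - 6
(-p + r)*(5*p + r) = -5*p^2 + 4*p*r + r^2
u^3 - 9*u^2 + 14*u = u*(u - 7)*(u - 2)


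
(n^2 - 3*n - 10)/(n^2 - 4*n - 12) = (n - 5)/(n - 6)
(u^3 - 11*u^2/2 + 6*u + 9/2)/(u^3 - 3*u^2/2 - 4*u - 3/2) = (u - 3)/(u + 1)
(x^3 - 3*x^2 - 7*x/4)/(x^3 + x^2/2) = (x - 7/2)/x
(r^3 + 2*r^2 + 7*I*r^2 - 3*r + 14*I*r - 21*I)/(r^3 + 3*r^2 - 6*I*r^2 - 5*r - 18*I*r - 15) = (r^2 + r*(-1 + 7*I) - 7*I)/(r^2 - 6*I*r - 5)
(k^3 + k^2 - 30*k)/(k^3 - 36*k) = (k - 5)/(k - 6)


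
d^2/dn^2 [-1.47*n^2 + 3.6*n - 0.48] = -2.94000000000000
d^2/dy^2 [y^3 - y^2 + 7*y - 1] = 6*y - 2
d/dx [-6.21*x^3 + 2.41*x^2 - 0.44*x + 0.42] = -18.63*x^2 + 4.82*x - 0.44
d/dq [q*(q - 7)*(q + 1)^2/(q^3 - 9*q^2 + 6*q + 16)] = (q^4 - 20*q^3 + 115*q^2 - 192*q - 112)/(q^4 - 20*q^3 + 132*q^2 - 320*q + 256)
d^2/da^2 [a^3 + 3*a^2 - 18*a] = 6*a + 6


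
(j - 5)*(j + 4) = j^2 - j - 20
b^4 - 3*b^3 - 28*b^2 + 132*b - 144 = (b - 4)*(b - 3)*(b - 2)*(b + 6)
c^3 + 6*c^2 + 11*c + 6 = (c + 1)*(c + 2)*(c + 3)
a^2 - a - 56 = (a - 8)*(a + 7)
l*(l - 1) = l^2 - l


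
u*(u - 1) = u^2 - u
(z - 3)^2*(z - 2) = z^3 - 8*z^2 + 21*z - 18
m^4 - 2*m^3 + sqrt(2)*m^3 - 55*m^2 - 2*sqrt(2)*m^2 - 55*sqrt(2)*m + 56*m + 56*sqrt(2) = (m - 8)*(m - 1)*(m + 7)*(m + sqrt(2))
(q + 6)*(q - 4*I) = q^2 + 6*q - 4*I*q - 24*I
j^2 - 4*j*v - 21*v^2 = (j - 7*v)*(j + 3*v)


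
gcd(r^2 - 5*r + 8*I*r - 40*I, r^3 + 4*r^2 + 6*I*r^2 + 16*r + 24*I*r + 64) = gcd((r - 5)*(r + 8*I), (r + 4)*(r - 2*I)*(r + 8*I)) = r + 8*I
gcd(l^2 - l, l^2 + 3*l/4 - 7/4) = l - 1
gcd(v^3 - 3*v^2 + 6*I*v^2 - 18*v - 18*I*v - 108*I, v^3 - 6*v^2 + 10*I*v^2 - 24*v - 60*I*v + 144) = v^2 + v*(-6 + 6*I) - 36*I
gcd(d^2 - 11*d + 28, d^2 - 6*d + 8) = d - 4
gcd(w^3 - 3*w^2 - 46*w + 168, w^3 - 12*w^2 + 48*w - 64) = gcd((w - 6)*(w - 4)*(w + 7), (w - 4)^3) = w - 4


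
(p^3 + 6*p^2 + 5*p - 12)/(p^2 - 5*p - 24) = (p^2 + 3*p - 4)/(p - 8)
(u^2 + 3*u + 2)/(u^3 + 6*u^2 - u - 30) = (u^2 + 3*u + 2)/(u^3 + 6*u^2 - u - 30)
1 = 1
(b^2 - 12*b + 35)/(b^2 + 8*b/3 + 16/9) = 9*(b^2 - 12*b + 35)/(9*b^2 + 24*b + 16)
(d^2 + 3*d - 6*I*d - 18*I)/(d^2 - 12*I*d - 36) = (d + 3)/(d - 6*I)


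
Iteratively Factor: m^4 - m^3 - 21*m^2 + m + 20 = (m - 1)*(m^3 - 21*m - 20) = (m - 5)*(m - 1)*(m^2 + 5*m + 4) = (m - 5)*(m - 1)*(m + 1)*(m + 4)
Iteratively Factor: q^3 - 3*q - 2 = (q + 1)*(q^2 - q - 2) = (q - 2)*(q + 1)*(q + 1)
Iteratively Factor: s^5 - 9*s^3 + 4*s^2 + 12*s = (s - 2)*(s^4 + 2*s^3 - 5*s^2 - 6*s) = (s - 2)*(s + 3)*(s^3 - s^2 - 2*s) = (s - 2)*(s + 1)*(s + 3)*(s^2 - 2*s) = s*(s - 2)*(s + 1)*(s + 3)*(s - 2)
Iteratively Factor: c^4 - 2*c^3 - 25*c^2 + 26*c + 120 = (c + 2)*(c^3 - 4*c^2 - 17*c + 60) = (c - 3)*(c + 2)*(c^2 - c - 20) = (c - 3)*(c + 2)*(c + 4)*(c - 5)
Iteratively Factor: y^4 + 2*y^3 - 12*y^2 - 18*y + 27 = (y + 3)*(y^3 - y^2 - 9*y + 9) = (y + 3)^2*(y^2 - 4*y + 3) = (y - 1)*(y + 3)^2*(y - 3)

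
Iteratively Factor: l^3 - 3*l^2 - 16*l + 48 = (l - 4)*(l^2 + l - 12) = (l - 4)*(l - 3)*(l + 4)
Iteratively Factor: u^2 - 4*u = (u - 4)*(u)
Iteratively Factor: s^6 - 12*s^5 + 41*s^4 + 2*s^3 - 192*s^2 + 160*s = (s - 4)*(s^5 - 8*s^4 + 9*s^3 + 38*s^2 - 40*s) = s*(s - 4)*(s^4 - 8*s^3 + 9*s^2 + 38*s - 40) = s*(s - 4)*(s + 2)*(s^3 - 10*s^2 + 29*s - 20) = s*(s - 4)^2*(s + 2)*(s^2 - 6*s + 5) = s*(s - 5)*(s - 4)^2*(s + 2)*(s - 1)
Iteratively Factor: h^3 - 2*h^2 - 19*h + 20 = (h + 4)*(h^2 - 6*h + 5) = (h - 1)*(h + 4)*(h - 5)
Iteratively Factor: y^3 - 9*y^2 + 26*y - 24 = (y - 2)*(y^2 - 7*y + 12) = (y - 4)*(y - 2)*(y - 3)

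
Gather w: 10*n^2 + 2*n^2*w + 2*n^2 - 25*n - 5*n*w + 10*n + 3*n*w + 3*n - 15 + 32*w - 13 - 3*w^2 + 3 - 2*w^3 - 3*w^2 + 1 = 12*n^2 - 12*n - 2*w^3 - 6*w^2 + w*(2*n^2 - 2*n + 32) - 24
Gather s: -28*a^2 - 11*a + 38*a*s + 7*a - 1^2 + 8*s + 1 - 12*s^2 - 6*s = -28*a^2 - 4*a - 12*s^2 + s*(38*a + 2)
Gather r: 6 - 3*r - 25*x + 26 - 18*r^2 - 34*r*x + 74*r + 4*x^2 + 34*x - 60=-18*r^2 + r*(71 - 34*x) + 4*x^2 + 9*x - 28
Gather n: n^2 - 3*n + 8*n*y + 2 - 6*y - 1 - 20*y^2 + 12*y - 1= n^2 + n*(8*y - 3) - 20*y^2 + 6*y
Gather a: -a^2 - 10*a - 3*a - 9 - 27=-a^2 - 13*a - 36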